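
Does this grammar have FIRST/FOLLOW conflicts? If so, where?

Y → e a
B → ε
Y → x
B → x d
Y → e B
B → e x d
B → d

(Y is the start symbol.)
A FIRST/FOLLOW conflict occurs when a non-terminal N has a nullable alternative N → β (β ⇒* ε) and another alternative N → α with FIRST(α) ∩ FOLLOW(N) ≠ ∅: on such a lookahead the parser cannot decide between expanding α and letting N vanish via β.

Nullable non-terminals: B.

B: nullable alternative(s) B → ε; FOLLOW(B) = { $ }
  B → ε: FIRST \ {ε} = { } — this is the only nullable alternative, skip
  B → x d: FIRST \ {ε} = { 'x' } — disjoint from FOLLOW(B)
  B → e x d: FIRST \ {ε} = { 'e' } — disjoint from FOLLOW(B)
  B → d: FIRST \ {ε} = { 'd' } — disjoint from FOLLOW(B)

Y has no nullable alternative, so no FIRST/FOLLOW check is needed there.

No FIRST/FOLLOW conflicts found.

Answer: No FIRST/FOLLOW conflicts.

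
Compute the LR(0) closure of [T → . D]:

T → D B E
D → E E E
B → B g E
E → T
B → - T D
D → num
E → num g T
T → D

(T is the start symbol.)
{ [D → . E E E], [D → . num], [E → . T], [E → . num g T], [T → . D B E], [T → . D] }

To compute CLOSURE, for each item [A → α.Bβ] where B is a non-terminal, add [B → .γ] for all productions B → γ; repeat for the newly added items until nothing changes.

Start with: [T → . D]
  [T → . D] has the dot before D: add [D → . E E E], [D → . num]
  [D → . E E E] has the dot before E: add [E → . T], [E → . num g T]
  [E → . T] has the dot before T: add [T → . D B E]
No further items can be added.

CLOSURE = { [D → . E E E], [D → . num], [E → . T], [E → . num g T], [T → . D B E], [T → . D] }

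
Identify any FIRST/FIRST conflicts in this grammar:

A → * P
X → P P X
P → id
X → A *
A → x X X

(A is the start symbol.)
A FIRST/FIRST conflict occurs when two productions N → α and N → β for the same non-terminal have FIRST(α) ∩ FIRST(β) ≠ ∅ (with ε ∈ FIRST of a nullable right-hand side, so two nullable alternatives also conflict).

FIRST sets of the non-terminals at (or reachable through a nullable prefix from) the front of some alternative:
  FIRST(P) = { 'id' }
  FIRST(A) = { '*', 'x' }

Productions for A:
  A → * P: FIRST = { '*' }
  A → x X X: FIRST = { 'x' }
Productions for X:
  X → P P X: FIRST = { 'id' }
  X → A *: FIRST = { '*', 'x' }
P has only one production, so no FIRST/FIRST conflict is possible there.

All alternatives of each non-terminal have pairwise disjoint FIRST sets.

Answer: No FIRST/FIRST conflicts.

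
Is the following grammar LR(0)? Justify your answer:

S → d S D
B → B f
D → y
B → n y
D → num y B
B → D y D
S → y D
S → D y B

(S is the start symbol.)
A grammar is LR(0) if no state in the canonical LR(0) collection has:
  - both a shift item (dot before a terminal) and a complete item (shift-reduce conflict), or
  - two or more complete items (reduce-reduce conflict; the accept item [S' → S .] counts as a complete item here).

Augment with S' → S and build the canonical LR(0) collection (I0 = CLOSURE({[S' → . S]}), then GOTO on every symbol after a dot until no new states appear). It has 20 states:
  I0: { [D → . num y B], [D → . y], [S → . D y B], [S → . d S D], [S → . y D], [S' → . S] }  — shift
  I1: { [S → D . y B] }  — shift
  I2: { [S' → S .] }  — accept
  I3: { [D → . num y B], [D → . y], [S → . D y B], [S → . d S D], [S → . y D], [S → d . S D] }  — shift
  I4: { [D → num . y B] }  — shift
  I5: { [D → . num y B], [D → . y], [D → y .], [S → y . D] }  — shift, reduce
  I6: { [S → y D .] }  — reduce
  I7: { [D → y .] }  — reduce
  I8: { [B → . B f], [B → . D y D], [B → . n y], [D → . num y B], [D → . y], [D → num y . B] }  — shift
  I9: { [B → B . f], [D → num y B .] }  — shift, reduce
  I10: { [B → D . y D] }  — shift
  I11: { [B → n . y] }  — shift
  I12: { [B → n y .] }  — reduce
  I13: { [B → D y . D], [D → . num y B], [D → . y] }  — shift
  I14: { [B → D y D .] }  — reduce
  I15: { [B → B f .] }  — reduce
  I16: { [D → . num y B], [D → . y], [S → d S . D] }  — shift
  I17: { [S → d S D .] }  — reduce
  I18: { [B → . B f], [B → . D y D], [B → . n y], [D → . num y B], [D → . y], [S → D y . B] }  — shift
  I19: { [B → B . f], [S → D y B .] }  — shift, reduce

Conflict in state I5:
  Shift-reduce conflict between [D → y .] and [D → . num y B]
So the grammar is NOT LR(0).

Answer: No. Shift-reduce conflict between [D → y .] and [D → . num y B]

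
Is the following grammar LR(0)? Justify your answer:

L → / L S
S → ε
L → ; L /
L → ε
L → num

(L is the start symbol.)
A grammar is LR(0) if no state in the canonical LR(0) collection has:
  - both a shift item (dot before a terminal) and a complete item (shift-reduce conflict), or
  - two or more complete items (reduce-reduce conflict; the accept item [L' → L .] counts as a complete item here).

Augment with L' → L and build the canonical LR(0) collection (I0 = CLOSURE({[L' → . L]}), then GOTO on every symbol after a dot until no new states appear). It has 9 states:
  I0: { [L → . / L S], [L → . ; L /], [L → . num], [L → .], [L' → . L] }  — shift, reduce
  I1: { [L → . / L S], [L → . ; L /], [L → . num], [L → .], [L → / . L S] }  — shift, reduce
  I2: { [L → . / L S], [L → . ; L /], [L → . num], [L → .], [L → ; . L /] }  — shift, reduce
  I3: { [L' → L .] }  — accept
  I4: { [L → num .] }  — reduce
  I5: { [L → ; L . /] }  — shift
  I6: { [L → ; L / .] }  — reduce
  I7: { [L → / L . S], [S → .] }  — reduce
  I8: { [L → / L S .] }  — reduce

Conflict in state I0:
  Shift-reduce conflict between [L → .] and [L → . / L S]
So the grammar is NOT LR(0).

Answer: No. Shift-reduce conflict between [L → .] and [L → . / L S]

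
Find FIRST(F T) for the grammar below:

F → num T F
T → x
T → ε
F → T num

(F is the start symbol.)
FIRST sets of the non-terminals involved (from the grammar, by fixed-point iteration):
  FIRST(F) = { 'num', 'x' }

To compute FIRST(F T), process the symbols left to right:
Symbol F is a non-terminal. Add FIRST(F) \ {ε} = { 'num', 'x' }
F is not nullable (ε ∉ FIRST(F)), so stop here.
FIRST(F T) = { 'num', 'x' }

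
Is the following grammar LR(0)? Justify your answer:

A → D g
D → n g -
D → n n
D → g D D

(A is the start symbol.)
Augment with A' → A and build the canonical LR(0) collection (I0 = CLOSURE({[A' → . A]}), then GOTO on every symbol after a dot until no new states appear). It has 11 states:
  I0: { [A → . D g], [A' → . A], [D → . g D D], [D → . n g -], [D → . n n] }  — shift
  I1: { [A' → A .] }  — accept
  I2: { [A → D . g] }  — shift
  I3: { [D → . g D D], [D → . n g -], [D → . n n], [D → g . D D] }  — shift
  I4: { [D → n . g -], [D → n . n] }  — shift
  I5: { [D → n g . -] }  — shift
  I6: { [D → n n .] }  — reduce
  I7: { [D → n g - .] }  — reduce
  I8: { [D → . g D D], [D → . n g -], [D → . n n], [D → g D . D] }  — shift
  I9: { [D → g D D .] }  — reduce
  I10: { [A → D g .] }  — reduce

Every state is either a pure shift/goto state or contains exactly one complete item and nothing to shift — no conflicts. The grammar is LR(0).

Answer: Yes, the grammar is LR(0)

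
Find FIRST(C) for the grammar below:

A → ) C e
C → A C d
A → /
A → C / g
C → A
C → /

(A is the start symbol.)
FIRST sets of the other non-terminals involved (by the same procedure, iterated to a fixed point):
  FIRST(A) = { ')', '/' }

From C → A C d:
  - A is a non-terminal: add FIRST(A) \ {ε} = { ')', '/' }
    A is not nullable, so stop
From C → A:
  - A is a non-terminal: add FIRST(A) \ {ε} = { ')', '/' }
    A is not nullable, so stop
From C → /:
  - '/' is a terminal: add '/' and stop

Collecting: FIRST(C) = { ')', '/' }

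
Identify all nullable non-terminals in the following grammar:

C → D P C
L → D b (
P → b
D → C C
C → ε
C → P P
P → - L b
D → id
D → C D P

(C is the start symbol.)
{ 'C', 'D' }

ε-productions: C → ε
So C is immediately nullable.
D → C C: every symbol on the right is nullable, so D is nullable too.
No further non-terminal can be added: every production for the remaining non-terminals contains a terminal or a non-nullable non-terminal.
Nullable = { 'C', 'D' }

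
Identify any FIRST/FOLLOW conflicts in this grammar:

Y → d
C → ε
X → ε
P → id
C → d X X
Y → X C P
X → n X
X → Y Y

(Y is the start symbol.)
Yes. X → n X with FOLLOW(X) on { 'n' }; X → Y Y with FOLLOW(X) on { 'd', 'id', 'n' }

A FIRST/FOLLOW conflict occurs when a non-terminal N has a nullable alternative N → β (β ⇒* ε) and another alternative N → α with FIRST(α) ∩ FOLLOW(N) ≠ ∅: on such a lookahead the parser cannot decide between expanding α and letting N vanish via β.

Nullable non-terminals: C, X.
FIRST sets used below: FIRST(Y) = { 'd', 'id', 'n' }

C: nullable alternative(s) C → ε; FOLLOW(C) = { 'id' }
  C → ε: FIRST \ {ε} = { } — this is the only nullable alternative, skip
  C → d X X: FIRST \ {ε} = { 'd' } — disjoint from FOLLOW(C)

X: nullable alternative(s) X → ε; FOLLOW(X) = { 'd', 'id', 'n' }
  X → ε: FIRST \ {ε} = { } — this is the only nullable alternative, skip
  X → n X: FIRST \ {ε} = { 'n' } — overlaps FOLLOW(X) on { 'n' }: CONFLICT
  X → Y Y: FIRST \ {ε} = { 'd', 'id', 'n' } — overlaps FOLLOW(X) on { 'd', 'id', 'n' }: CONFLICT

P, Y have no nullable alternative, so no FIRST/FOLLOW check is needed there.

So the grammar has 2 FIRST/FOLLOW conflicts (marked CONFLICT above).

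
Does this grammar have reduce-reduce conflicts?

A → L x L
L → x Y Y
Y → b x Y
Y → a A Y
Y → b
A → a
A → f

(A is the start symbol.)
No reduce-reduce conflicts

Augment with A' → A and build the canonical LR(0) collection (I0 = CLOSURE({[A' → . A]}), then GOTO on every symbol after a dot until no new states appear). It has 16 states:
  I0: { [A → . L x L], [A → . a], [A → . f], [A' → . A], [L → . x Y Y] }  — shift
  I1: { [A' → A .] }  — accept
  I2: { [A → L . x L] }  — shift
  I3: { [A → a .] }  — reduce
  I4: { [A → f .] }  — reduce
  I5: { [L → x . Y Y], [Y → . a A Y], [Y → . b x Y], [Y → . b] }  — shift
  I6: { [L → x Y . Y], [Y → . a A Y], [Y → . b x Y], [Y → . b] }  — shift
  I7: { [A → . L x L], [A → . a], [A → . f], [L → . x Y Y], [Y → a . A Y] }  — shift
  I8: { [Y → b . x Y], [Y → b .] }  — shift, reduce
  I9: { [Y → . a A Y], [Y → . b x Y], [Y → . b], [Y → b x . Y] }  — shift
  I10: { [Y → b x Y .] }  — reduce
  I11: { [Y → . a A Y], [Y → . b x Y], [Y → . b], [Y → a A . Y] }  — shift
  I12: { [Y → a A Y .] }  — reduce
  I13: { [L → x Y Y .] }  — reduce
  I14: { [A → L x . L], [L → . x Y Y] }  — shift
  I15: { [A → L x L .] }  — reduce

No state contains more than one complete item.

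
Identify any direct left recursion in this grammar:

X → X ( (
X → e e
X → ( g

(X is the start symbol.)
Direct left recursion occurs when N → N α for some non-terminal N (the right-hand side begins with the left-hand side itself).

X → X ( (: LEFT RECURSIVE (starts with X)
X → e e: starts with e
X → ( g: starts with '('

The grammar has direct left recursion on: X.

Answer: Yes, X is left-recursive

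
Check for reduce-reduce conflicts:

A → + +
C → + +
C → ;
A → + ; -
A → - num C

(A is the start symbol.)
No reduce-reduce conflicts

A reduce-reduce conflict occurs when an LR(0) state has two complete items [A → α .] and [B → β .] — both call for a reduction, and with no lookahead the parser cannot choose between them.

Augment with A' → A and build the canonical LR(0) collection (I0 = CLOSURE({[A' → . A]}), then GOTO on every symbol after a dot until no new states appear). It has 12 states:
  I0: { [A → . + +], [A → . + ; -], [A → . - num C], [A' → . A] }  — shift
  I1: { [A → + . +], [A → + . ; -] }  — shift
  I2: { [A → - . num C] }  — shift
  I3: { [A' → A .] }  — accept
  I4: { [A → - num . C], [C → . + +], [C → . ;] }  — shift
  I5: { [C → + . +] }  — shift
  I6: { [C → ; .] }  — reduce
  I7: { [A → - num C .] }  — reduce
  I8: { [C → + + .] }  — reduce
  I9: { [A → + + .] }  — reduce
  I10: { [A → + ; . -] }  — shift
  I11: { [A → + ; - .] }  — reduce

No state contains more than one complete item.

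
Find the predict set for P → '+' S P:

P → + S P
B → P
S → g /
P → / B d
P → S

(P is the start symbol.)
PREDICT(P → '+' S P) = (FIRST(RHS) \ {ε}) ∪ (FOLLOW(P) if ε ∈ FIRST(RHS), i.e. RHS ⇒* ε)
FIRST('+' S P) = { '+' }
ε ∉ FIRST('+' S P), so FOLLOW(P) is not added.
PREDICT(P → '+' S P) = { '+' }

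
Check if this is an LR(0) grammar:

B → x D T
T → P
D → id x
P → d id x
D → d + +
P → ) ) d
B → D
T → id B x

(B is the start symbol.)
Yes, the grammar is LR(0)

A grammar is LR(0) if no state in the canonical LR(0) collection has:
  - both a shift item (dot before a terminal) and a complete item (shift-reduce conflict), or
  - two or more complete items (reduce-reduce conflict; the accept item [B' → B .] counts as a complete item here).

Augment with B' → B and build the canonical LR(0) collection (I0 = CLOSURE({[B' → . B]}), then GOTO on every symbol after a dot until no new states appear). It has 21 states:
  I0: { [B → . D], [B → . x D T], [B' → . B], [D → . d + +], [D → . id x] }  — shift
  I1: { [B' → B .] }  — accept
  I2: { [B → D .] }  — reduce
  I3: { [D → d . + +] }  — shift
  I4: { [D → id . x] }  — shift
  I5: { [B → x . D T], [D → . d + +], [D → . id x] }  — shift
  I6: { [B → x D . T], [P → . ) ) d], [P → . d id x], [T → . P], [T → . id B x] }  — shift
  I7: { [P → ) . ) d] }  — shift
  I8: { [T → P .] }  — reduce
  I9: { [B → x D T .] }  — reduce
  I10: { [P → d . id x] }  — shift
  I11: { [B → . D], [B → . x D T], [D → . d + +], [D → . id x], [T → id . B x] }  — shift
  I12: { [T → id B . x] }  — shift
  I13: { [T → id B x .] }  — reduce
  I14: { [P → d id . x] }  — shift
  I15: { [P → d id x .] }  — reduce
  I16: { [P → ) ) . d] }  — shift
  I17: { [P → ) ) d .] }  — reduce
  I18: { [D → id x .] }  — reduce
  I19: { [D → d + . +] }  — shift
  I20: { [D → d + + .] }  — reduce

Every state is either a pure shift/goto state or contains exactly one complete item and nothing to shift — no conflicts. The grammar is LR(0).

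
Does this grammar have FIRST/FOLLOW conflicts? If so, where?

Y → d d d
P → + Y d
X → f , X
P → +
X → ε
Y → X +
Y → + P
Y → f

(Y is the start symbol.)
No FIRST/FOLLOW conflicts.

Nullable non-terminals: X.

X: nullable alternative(s) X → ε; FOLLOW(X) = { '+' }
  X → f , X: FIRST \ {ε} = { 'f' } — disjoint from FOLLOW(X)
  X → ε: FIRST \ {ε} = { } — this is the only nullable alternative, skip

P, Y have no nullable alternative, so no FIRST/FOLLOW check is needed there.

No FIRST/FOLLOW conflicts found.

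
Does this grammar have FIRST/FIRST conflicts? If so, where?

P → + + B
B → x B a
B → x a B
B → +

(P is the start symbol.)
Yes. B → x B a / B → x a B on { 'x' }

Productions for B:
  B → x B a: FIRST = { 'x' }
  B → x a B: FIRST = { 'x' }
  B → +: FIRST = { '+' }
P has only one production, so no FIRST/FIRST conflict is possible there.

Conflict for B: B → x B a and B → x a B
  Overlap: { 'x' }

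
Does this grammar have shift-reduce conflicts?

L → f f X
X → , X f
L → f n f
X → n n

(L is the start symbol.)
A shift-reduce conflict occurs when an LR(0) state has both:
  - a complete (reduce) item [A → α .] (dot at the end), and
  - a shift item [B → β . c γ] (dot before a terminal).

Augment with L' → L and build the canonical LR(0) collection (I0 = CLOSURE({[L' → . L]}), then GOTO on every symbol after a dot until no new states appear). It has 12 states:
  I0: { [L → . f f X], [L → . f n f], [L' → . L] }  — shift
  I1: { [L' → L .] }  — accept
  I2: { [L → f . f X], [L → f . n f] }  — shift
  I3: { [L → f f . X], [X → . , X f], [X → . n n] }  — shift
  I4: { [L → f n . f] }  — shift
  I5: { [L → f n f .] }  — reduce
  I6: { [X → , . X f], [X → . , X f], [X → . n n] }  — shift
  I7: { [L → f f X .] }  — reduce
  I8: { [X → n . n] }  — shift
  I9: { [X → n n .] }  — reduce
  I10: { [X → , X . f] }  — shift
  I11: { [X → , X f .] }  — reduce

No state contains both a complete item and a shift item.

Answer: No shift-reduce conflicts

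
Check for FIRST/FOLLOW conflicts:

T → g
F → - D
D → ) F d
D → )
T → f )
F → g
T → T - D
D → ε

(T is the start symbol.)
No FIRST/FOLLOW conflicts.

A FIRST/FOLLOW conflict occurs when a non-terminal N has a nullable alternative N → β (β ⇒* ε) and another alternative N → α with FIRST(α) ∩ FOLLOW(N) ≠ ∅: on such a lookahead the parser cannot decide between expanding α and letting N vanish via β.

Nullable non-terminals: D.

D: nullable alternative(s) D → ε; FOLLOW(D) = { $, '-', 'd' }
  D → ) F d: FIRST \ {ε} = { ')' } — disjoint from FOLLOW(D)
  D → ): FIRST \ {ε} = { ')' } — disjoint from FOLLOW(D)
  D → ε: FIRST \ {ε} = { } — this is the only nullable alternative, skip

F, T have no nullable alternative, so no FIRST/FOLLOW check is needed there.

No FIRST/FOLLOW conflicts found.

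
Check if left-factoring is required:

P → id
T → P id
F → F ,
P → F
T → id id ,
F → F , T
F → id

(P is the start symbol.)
Yes, F has productions with common prefix 'F ,'

Left-factoring is needed when two productions for the same non-terminal
share a common prefix on the right-hand side.

Productions for P:
  P → id
  P → F
Productions for T:
  T → P id
  T → id id ,
Productions for F:
  F → F ,
  F → F , T
  F → id

Found common prefix 'F ,' in productions for F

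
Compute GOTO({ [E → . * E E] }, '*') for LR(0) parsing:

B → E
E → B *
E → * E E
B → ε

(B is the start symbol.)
GOTO(I, '*') = CLOSURE({ [A → αX.β] : [A → α.Xβ] ∈ I, X = '*' })

Items with dot before '*', with the dot advanced:
  [E → . * E E] → [E → * . E E]
Closure of the advanced items:
  [E → * . E E] has the dot before E: add [E → . B *], [E → . * E E]
  [E → . B *] has the dot before B: add [B → . E], [B → .]

GOTO = { [B → . E], [B → .], [E → * . E E], [E → . * E E], [E → . B *] }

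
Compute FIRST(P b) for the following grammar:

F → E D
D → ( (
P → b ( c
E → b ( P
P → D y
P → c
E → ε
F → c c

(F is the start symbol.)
FIRST sets of the non-terminals involved (from the grammar, by fixed-point iteration):
  FIRST(P) = { '(', 'b', 'c' }

To compute FIRST(P b), process the symbols left to right:
Symbol P is a non-terminal. Add FIRST(P) \ {ε} = { '(', 'b', 'c' }
P is not nullable (ε ∉ FIRST(P)), so stop here.
FIRST(P b) = { '(', 'b', 'c' }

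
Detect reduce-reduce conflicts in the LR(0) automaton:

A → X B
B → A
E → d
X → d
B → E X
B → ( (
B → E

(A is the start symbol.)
Yes — I8: [E → d .] vs [X → d .]

A reduce-reduce conflict occurs when an LR(0) state has two complete items [A → α .] and [B → β .] — both call for a reduction, and with no lookahead the parser cannot choose between them.

Augment with A' → A and build the canonical LR(0) collection (I0 = CLOSURE({[A' → . A]}), then GOTO on every symbol after a dot until no new states appear). It has 11 states:
  I0: { [A → . X B], [A' → . A], [X → . d] }  — shift
  I1: { [A' → A .] }  — accept
  I2: { [A → . X B], [A → X . B], [B → . ( (], [B → . A], [B → . E X], [B → . E], [E → . d], [X → . d] }  — shift
  I3: { [X → d .] }  — reduce
  I4: { [B → ( . (] }  — shift
  I5: { [B → A .] }  — reduce
  I6: { [A → X B .] }  — reduce
  I7: { [B → E . X], [B → E .], [X → . d] }  — shift, reduce
  I8: { [E → d .], [X → d .] }  — 2 reduces
  I9: { [B → E X .] }  — reduce
  I10: { [B → ( ( .] }  — reduce

I8 contains complete items [E → d .], [X → d .] — reduce-reduce conflict.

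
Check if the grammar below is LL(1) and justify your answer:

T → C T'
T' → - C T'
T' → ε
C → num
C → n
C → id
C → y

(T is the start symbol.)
Yes, the grammar is LL(1).

Relevant sets:
  FOLLOW(T') = { $ }

For T':
  PREDICT(T' → '-' C T') = { '-' }
  PREDICT(T' → ε) = { $ }
For C:
  PREDICT(C → num) = { 'num' }
  PREDICT(C → n) = { 'n' }
  PREDICT(C → id) = { 'id' }
  PREDICT(C → y) = { 'y' }
T has a single production, so nothing to check there.

All predict sets are disjoint. The grammar IS LL(1).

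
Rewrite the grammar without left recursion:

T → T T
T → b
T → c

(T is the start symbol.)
T → b T'
T → c T'
T' → T T'
T' → ε

T is directly left-recursive. The standard transformation for
  A → A α₁ | ... | A α_m | β₁ | ... | β_n
is
  A  → β₁ A' | ... | β_n A'
  A' → α₁ A' | ... | α_m A' | ε

T → b becomes T → b T'
T → c becomes T → c T'
T → T T becomes T' → T T'
Add T' → ε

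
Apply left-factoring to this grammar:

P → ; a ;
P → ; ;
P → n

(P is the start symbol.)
Left-factoring transforms A → αβ₁ | αβ₂ into A → αA' and A' → β₁ | β₂
(α is the longest common prefix among the alternatives). Repeat until
no nonterminal has two alternatives with a common prefix.

Round 1: P has alternatives sharing prefix ';'. Introduce P': P → ; P'
  Add: P' → a ;
  Add: P' → ;

No remaining common prefixes — done.

Resulting grammar:
P → ; P'
P' → a ;
P' → ;
P → n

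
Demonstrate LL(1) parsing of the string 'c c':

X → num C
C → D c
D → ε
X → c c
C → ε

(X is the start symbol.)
LL(1) parsing maintains a stack (initially the start symbol over $) and the input. At each step: if the stack top is a terminal, match it against the current input token; if it is a non-terminal N, replace it with the RHS of M[N, lookahead] (the unique production whose predict set contains the lookahead).

Stack is shown with the top on the left.

Stack  Input  Action
--------------------
X $    c c $  output X → c c
c c $  c c $  match 'c'
c $    c $    match 'c'
$      $      accept

The string is accepted.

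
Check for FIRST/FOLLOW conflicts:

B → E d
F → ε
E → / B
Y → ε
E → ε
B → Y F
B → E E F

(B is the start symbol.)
Yes. B → E d with FOLLOW(B) on { '/', 'd' }; B → E E F with FOLLOW(B) on { '/' }; E → '/' B with FOLLOW(E) on { '/' }

A FIRST/FOLLOW conflict occurs when a non-terminal N has a nullable alternative N → β (β ⇒* ε) and another alternative N → α with FIRST(α) ∩ FOLLOW(N) ≠ ∅: on such a lookahead the parser cannot decide between expanding α and letting N vanish via β.

Nullable non-terminals: B, E, F, Y.
FIRST sets used below: FIRST(E) = { '/', ε }, FIRST(Y) = { ε }, FIRST(F) = { ε }

B: nullable alternative(s) B → Y F, B → E E F; FOLLOW(B) = { $, '/', 'd' }
  B → E d: FIRST \ {ε} = { '/', 'd' } — overlaps FOLLOW(B) on { '/', 'd' }: CONFLICT
  B → Y F: FIRST \ {ε} = { } — disjoint from FOLLOW(B)
  B → E E F: FIRST \ {ε} = { '/' } — overlaps FOLLOW(B) on { '/' }: CONFLICT

E: nullable alternative(s) E → ε; FOLLOW(E) = { $, '/', 'd' }
  E → / B: FIRST \ {ε} = { '/' } — overlaps FOLLOW(E) on { '/' }: CONFLICT
  E → ε: FIRST \ {ε} = { } — this is the only nullable alternative, skip
F has a nullable alternative but only one production, so nothing to check.
Y has a nullable alternative but only one production, so nothing to check.

So the grammar has 3 FIRST/FOLLOW conflicts (marked CONFLICT above).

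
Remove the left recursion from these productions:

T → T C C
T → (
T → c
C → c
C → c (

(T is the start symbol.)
T → ( T'
T → c T'
T' → C C T'
T' → ε
C → c
C → c (

T is directly left-recursive. The standard transformation for
  A → A α₁ | ... | A α_m | β₁ | ... | β_n
is
  A  → β₁ A' | ... | β_n A'
  A' → α₁ A' | ... | α_m A' | ε

T → ( becomes T → ( T'
T → c becomes T → c T'
T → T C C becomes T' → C C T'
Add T' → ε

Productions for other non-terminals are unchanged:
  C → c
  C → c (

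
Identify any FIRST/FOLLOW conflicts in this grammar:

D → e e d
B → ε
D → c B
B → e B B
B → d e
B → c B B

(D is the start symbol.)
Yes. B → e B B with FOLLOW(B) on { 'e' }; B → d e with FOLLOW(B) on { 'd' }; B → c B B with FOLLOW(B) on { 'c' }

A FIRST/FOLLOW conflict occurs when a non-terminal N has a nullable alternative N → β (β ⇒* ε) and another alternative N → α with FIRST(α) ∩ FOLLOW(N) ≠ ∅: on such a lookahead the parser cannot decide between expanding α and letting N vanish via β.

Nullable non-terminals: B.

B: nullable alternative(s) B → ε; FOLLOW(B) = { $, 'c', 'd', 'e' }
  B → ε: FIRST \ {ε} = { } — this is the only nullable alternative, skip
  B → e B B: FIRST \ {ε} = { 'e' } — overlaps FOLLOW(B) on { 'e' }: CONFLICT
  B → d e: FIRST \ {ε} = { 'd' } — overlaps FOLLOW(B) on { 'd' }: CONFLICT
  B → c B B: FIRST \ {ε} = { 'c' } — overlaps FOLLOW(B) on { 'c' }: CONFLICT

D has no nullable alternative, so no FIRST/FOLLOW check is needed there.

So the grammar has 3 FIRST/FOLLOW conflicts (marked CONFLICT above).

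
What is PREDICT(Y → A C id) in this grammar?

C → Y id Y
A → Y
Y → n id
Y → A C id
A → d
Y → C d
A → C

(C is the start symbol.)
PREDICT(Y → A C id) = (FIRST(RHS) \ {ε}) ∪ (FOLLOW(Y) if ε ∈ FIRST(RHS), i.e. RHS ⇒* ε)
FIRST(A) = { 'd', 'n' }
FIRST(A C id) = { 'd', 'n' }
ε ∉ FIRST(A C id), so FOLLOW(Y) is not added.
PREDICT(Y → A C id) = { 'd', 'n' }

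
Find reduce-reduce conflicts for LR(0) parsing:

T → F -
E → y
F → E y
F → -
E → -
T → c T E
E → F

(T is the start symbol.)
A reduce-reduce conflict occurs when an LR(0) state has two complete items [A → α .] and [B → β .] — both call for a reduction, and with no lookahead the parser cannot choose between them.

Augment with T' → T and build the canonical LR(0) collection (I0 = CLOSURE({[T' → . T]}), then GOTO on every symbol after a dot until no new states appear). It has 12 states:
  I0: { [E → . -], [E → . F], [E → . y], [F → . -], [F → . E y], [T → . F -], [T → . c T E], [T' → . T] }  — shift
  I1: { [E → - .], [F → - .] }  — 2 reduces
  I2: { [F → E . y] }  — shift
  I3: { [E → F .], [T → F . -] }  — shift, reduce
  I4: { [T' → T .] }  — accept
  I5: { [E → . -], [E → . F], [E → . y], [F → . -], [F → . E y], [T → . F -], [T → . c T E], [T → c . T E] }  — shift
  I6: { [E → y .] }  — reduce
  I7: { [E → . -], [E → . F], [E → . y], [F → . -], [F → . E y], [T → c T . E] }  — shift
  I8: { [F → E . y], [T → c T E .] }  — shift, reduce
  I9: { [E → F .] }  — reduce
  I10: { [F → E y .] }  — reduce
  I11: { [T → F - .] }  — reduce

I1 contains complete items [E → - .], [F → - .] — reduce-reduce conflict.

Answer: Yes — I1: [E → - .] vs [F → - .]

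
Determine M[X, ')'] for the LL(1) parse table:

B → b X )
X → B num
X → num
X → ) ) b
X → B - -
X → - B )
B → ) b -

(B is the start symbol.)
To find M[X, ')'], we find productions for X where ')' is in the predict set (PREDICT(N → α) = (FIRST(α) \ {ε}) ∪ (FOLLOW(N) if α ⇒* ε)).

Relevant sets:
  FIRST(B) = { ')', 'b' }

X → B num: PREDICT = { ')', 'b' }
  ')' is in predict set, so this production goes in M[X, ')']
X → num: PREDICT = { 'num' }
X → ) ) b: PREDICT = { ')' }
  ')' is in predict set, so this production goes in M[X, ')']
X → B - -: PREDICT = { ')', 'b' }
  ')' is in predict set, so this production goes in M[X, ')']
X → - B ): PREDICT = { '-' }

M[X, ')'] = X → B num, X → ) ) b, X → B - -  (a multiply-defined cell — the grammar is not LL(1))

Answer: X → B num, X → ) ) b, X → B - -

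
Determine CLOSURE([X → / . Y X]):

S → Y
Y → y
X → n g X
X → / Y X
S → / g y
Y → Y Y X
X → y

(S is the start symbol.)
To compute CLOSURE, for each item [A → α.Bβ] where B is a non-terminal, add [B → .γ] for all productions B → γ; repeat for the newly added items until nothing changes.

Start with: [X → / . Y X]
  [X → / . Y X] has the dot before Y: add [Y → . y], [Y → . Y Y X]
No further items can be added.

CLOSURE = { [X → / . Y X], [Y → . Y Y X], [Y → . y] }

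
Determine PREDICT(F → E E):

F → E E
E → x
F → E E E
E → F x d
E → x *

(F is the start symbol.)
{ 'x' }

PREDICT(F → E E) = (FIRST(RHS) \ {ε}) ∪ (FOLLOW(F) if ε ∈ FIRST(RHS), i.e. RHS ⇒* ε)
FIRST(E) = { 'x' }
FIRST(E E) = { 'x' }
ε ∉ FIRST(E E), so FOLLOW(F) is not added.
PREDICT(F → E E) = { 'x' }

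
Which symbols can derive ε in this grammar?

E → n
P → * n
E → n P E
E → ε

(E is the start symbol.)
{ 'E' }

A non-terminal is nullable if it can derive ε (the empty string): either it has an ε-production, or it has a production whose right-hand side consists entirely of nullable non-terminals.

ε-productions: E → ε
So E is immediately nullable.
No further non-terminal can be added: every production for the remaining non-terminals contains a terminal or a non-nullable non-terminal.
Nullable = { 'E' }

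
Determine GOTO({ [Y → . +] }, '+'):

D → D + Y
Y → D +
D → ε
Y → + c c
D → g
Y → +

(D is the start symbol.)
GOTO(I, '+') = CLOSURE({ [A → αX.β] : [A → α.Xβ] ∈ I, X = '+' })

Items with dot before '+', with the dot advanced:
  [Y → . +] → [Y → + .]
Closure adds nothing (no advanced item has the dot before a non-terminal).

GOTO = { [Y → + .] }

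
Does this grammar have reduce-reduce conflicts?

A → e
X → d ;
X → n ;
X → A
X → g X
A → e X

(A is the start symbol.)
A reduce-reduce conflict occurs when an LR(0) state has two complete items [A → α .] and [B → β .] — both call for a reduction, and with no lookahead the parser cannot choose between them.

Augment with A' → A and build the canonical LR(0) collection (I0 = CLOSURE({[A' → . A]}), then GOTO on every symbol after a dot until no new states appear). It has 11 states:
  I0: { [A → . e X], [A → . e], [A' → . A] }  — shift
  I1: { [A' → A .] }  — accept
  I2: { [A → . e X], [A → . e], [A → e . X], [A → e .], [X → . A], [X → . d ;], [X → . g X], [X → . n ;] }  — shift, reduce
  I3: { [X → A .] }  — reduce
  I4: { [A → e X .] }  — reduce
  I5: { [X → d . ;] }  — shift
  I6: { [A → . e X], [A → . e], [X → . A], [X → . d ;], [X → . g X], [X → . n ;], [X → g . X] }  — shift
  I7: { [X → n . ;] }  — shift
  I8: { [X → n ; .] }  — reduce
  I9: { [X → g X .] }  — reduce
  I10: { [X → d ; .] }  — reduce

No state contains more than one complete item.

Answer: No reduce-reduce conflicts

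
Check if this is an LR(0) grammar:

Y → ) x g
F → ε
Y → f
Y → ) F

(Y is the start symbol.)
A grammar is LR(0) if no state in the canonical LR(0) collection has:
  - both a shift item (dot before a terminal) and a complete item (shift-reduce conflict), or
  - two or more complete items (reduce-reduce conflict; the accept item [Y' → Y .] counts as a complete item here).

Augment with Y' → Y and build the canonical LR(0) collection (I0 = CLOSURE({[Y' → . Y]}), then GOTO on every symbol after a dot until no new states appear). It has 7 states:
  I0: { [Y → . ) F], [Y → . ) x g], [Y → . f], [Y' → . Y] }  — shift
  I1: { [F → .], [Y → ) . F], [Y → ) . x g] }  — shift, reduce
  I2: { [Y' → Y .] }  — accept
  I3: { [Y → f .] }  — reduce
  I4: { [Y → ) F .] }  — reduce
  I5: { [Y → ) x . g] }  — shift
  I6: { [Y → ) x g .] }  — reduce

Conflict in state I1:
  Shift-reduce conflict between [F → .] and [Y → ) . x g]
So the grammar is NOT LR(0).

Answer: No. Shift-reduce conflict between [F → .] and [Y → ) . x g]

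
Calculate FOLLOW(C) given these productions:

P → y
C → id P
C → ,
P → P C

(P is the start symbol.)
To compute FOLLOW(C), find every occurrence of C on a right-hand side N → α C β: add FIRST(β) \ {ε}, and if β is empty or nullable also add FOLLOW(N). Iterate to a fixed point.

In P → P C: C is at the end, add FOLLOW(P)

The FOLLOW sets referred to above (computed the same way, to a fixed point):
  FOLLOW(P) = { $, ',', 'id' }

Taking the union: FOLLOW(C) = { $, ',', 'id' }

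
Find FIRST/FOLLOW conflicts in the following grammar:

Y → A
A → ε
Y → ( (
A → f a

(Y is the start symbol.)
No FIRST/FOLLOW conflicts.

A FIRST/FOLLOW conflict occurs when a non-terminal N has a nullable alternative N → β (β ⇒* ε) and another alternative N → α with FIRST(α) ∩ FOLLOW(N) ≠ ∅: on such a lookahead the parser cannot decide between expanding α and letting N vanish via β.

Nullable non-terminals: A, Y.
FIRST sets used below: FIRST(A) = { 'f', ε }

A: nullable alternative(s) A → ε; FOLLOW(A) = { $ }
  A → ε: FIRST \ {ε} = { } — this is the only nullable alternative, skip
  A → f a: FIRST \ {ε} = { 'f' } — disjoint from FOLLOW(A)

Y: nullable alternative(s) Y → A; FOLLOW(Y) = { $ }
  Y → A: FIRST \ {ε} = { 'f' } — this is the only nullable alternative, skip
  Y → ( (: FIRST \ {ε} = { '(' } — disjoint from FOLLOW(Y)

No FIRST/FOLLOW conflicts found.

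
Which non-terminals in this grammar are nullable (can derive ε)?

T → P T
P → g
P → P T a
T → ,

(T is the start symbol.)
There are no ε-productions, so no non-terminal can derive ε.
No non-terminals are nullable.

Answer: None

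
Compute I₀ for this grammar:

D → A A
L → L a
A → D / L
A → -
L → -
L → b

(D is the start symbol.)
First, augment the grammar with D' → D
I₀ = CLOSURE({ [D' → . D] }):
  [D' → . D] has the dot before D: add [D → . A A]
  [D → . A A] has the dot before A: add [A → . D / L], [A → . -]
No further items can be added.

I₀ = { [A → . -], [A → . D / L], [D → . A A], [D' → . D] }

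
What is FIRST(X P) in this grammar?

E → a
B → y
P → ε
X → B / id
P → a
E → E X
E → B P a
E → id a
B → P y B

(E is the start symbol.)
{ 'a', 'y' }

FIRST sets of the non-terminals involved (from the grammar, by fixed-point iteration):
  FIRST(X) = { 'a', 'y' }

To compute FIRST(X P), process the symbols left to right:
Symbol X is a non-terminal. Add FIRST(X) \ {ε} = { 'a', 'y' }
X is not nullable (ε ∉ FIRST(X)), so stop here.
FIRST(X P) = { 'a', 'y' }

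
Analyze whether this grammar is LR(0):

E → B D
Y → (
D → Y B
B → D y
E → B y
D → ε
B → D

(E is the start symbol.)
No. Shift-reduce conflict between [D → .] and [Y → . (]

A grammar is LR(0) if no state in the canonical LR(0) collection has:
  - both a shift item (dot before a terminal) and a complete item (shift-reduce conflict), or
  - two or more complete items (reduce-reduce conflict; the accept item [E' → E .] counts as a complete item here).

Augment with E' → E and build the canonical LR(0) collection (I0 = CLOSURE({[E' → . E]}), then GOTO on every symbol after a dot until no new states appear). It has 10 states:
  I0: { [B → . D y], [B → . D], [D → . Y B], [D → .], [E → . B D], [E → . B y], [E' → . E], [Y → . (] }  — shift, reduce
  I1: { [Y → ( .] }  — reduce
  I2: { [D → . Y B], [D → .], [E → B . D], [E → B . y], [Y → . (] }  — shift, reduce
  I3: { [B → D . y], [B → D .] }  — shift, reduce
  I4: { [E' → E .] }  — accept
  I5: { [B → . D y], [B → . D], [D → . Y B], [D → .], [D → Y . B], [Y → . (] }  — shift, reduce
  I6: { [D → Y B .] }  — reduce
  I7: { [B → D y .] }  — reduce
  I8: { [E → B D .] }  — reduce
  I9: { [E → B y .] }  — reduce

Conflict in state I0:
  Shift-reduce conflict between [D → .] and [Y → . (]
So the grammar is NOT LR(0).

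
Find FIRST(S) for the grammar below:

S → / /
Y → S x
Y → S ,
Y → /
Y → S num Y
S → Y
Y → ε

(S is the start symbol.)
{ ',', '/', 'num', 'x', ε }

FIRST sets of the other non-terminals involved (by the same procedure, iterated to a fixed point):
  FIRST(Y) = { ',', '/', 'num', 'x', ε }

From S → / /:
  - '/' is a terminal: add '/' and stop
From S → Y:
  - Y is a non-terminal: add FIRST(Y) \ {ε} = { ',', '/', 'num', 'x' }
    Y is nullable and nothing follows, so the whole right-hand side can vanish: ε ∈ FIRST(S)

Collecting: FIRST(S) = { ',', '/', 'num', 'x', ε }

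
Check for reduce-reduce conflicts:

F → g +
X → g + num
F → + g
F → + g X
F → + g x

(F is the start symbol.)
A reduce-reduce conflict occurs when an LR(0) state has two complete items [A → α .] and [B → β .] — both call for a reduction, and with no lookahead the parser cannot choose between them.

Augment with F' → F and build the canonical LR(0) collection (I0 = CLOSURE({[F' → . F]}), then GOTO on every symbol after a dot until no new states appear). It has 11 states:
  I0: { [F → . + g X], [F → . + g x], [F → . + g], [F → . g +], [F' → . F] }  — shift
  I1: { [F → + . g X], [F → + . g x], [F → + . g] }  — shift
  I2: { [F' → F .] }  — accept
  I3: { [F → g . +] }  — shift
  I4: { [F → g + .] }  — reduce
  I5: { [F → + g . X], [F → + g . x], [F → + g .], [X → . g + num] }  — shift, reduce
  I6: { [F → + g X .] }  — reduce
  I7: { [X → g . + num] }  — shift
  I8: { [F → + g x .] }  — reduce
  I9: { [X → g + . num] }  — shift
  I10: { [X → g + num .] }  — reduce

No state contains more than one complete item.

Answer: No reduce-reduce conflicts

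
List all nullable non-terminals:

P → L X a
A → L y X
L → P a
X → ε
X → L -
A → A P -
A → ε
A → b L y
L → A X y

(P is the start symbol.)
A non-terminal is nullable if it can derive ε (the empty string): either it has an ε-production, or it has a production whose right-hand side consists entirely of nullable non-terminals.

ε-productions: X → ε, A → ε
So X, A are immediately nullable.
No further non-terminal can be added: every production for the remaining non-terminals contains a terminal or a non-nullable non-terminal.
Nullable = { 'A', 'X' }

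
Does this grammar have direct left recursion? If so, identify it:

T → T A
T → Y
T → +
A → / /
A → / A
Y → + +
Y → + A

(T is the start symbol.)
Yes, T is left-recursive

Direct left recursion occurs when N → N α for some non-terminal N (the right-hand side begins with the left-hand side itself).

T → T A: LEFT RECURSIVE (starts with T)
T → Y: starts with Y
T → +: starts with '+'
A → / /: starts with '/'
A → / A: starts with '/'
Y → + +: starts with '+'
Y → + A: starts with '+'

The grammar has direct left recursion on: T.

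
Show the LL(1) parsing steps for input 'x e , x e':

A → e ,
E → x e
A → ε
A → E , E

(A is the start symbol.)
Stack is shown with the top on the left.

Stack      Input        Action
------------------------------
A $        x e , x e $  output A → E , E
E , E $    x e , x e $  output E → x e
x e , E $  x e , x e $  match 'x'
e , E $    e , x e $    match 'e'
, E $      , x e $      match ','
E $        x e $        output E → x e
x e $      x e $        match 'x'
e $        e $          match 'e'
$          $            accept

The string is accepted.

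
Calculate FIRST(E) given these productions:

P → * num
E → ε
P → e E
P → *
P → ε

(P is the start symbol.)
{ ε }

From E → ε:
  - ε-production, so ε ∈ FIRST(E)

Collecting: FIRST(E) = { ε }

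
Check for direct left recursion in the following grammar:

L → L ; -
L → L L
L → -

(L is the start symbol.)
Direct left recursion occurs when N → N α for some non-terminal N (the right-hand side begins with the left-hand side itself).

L → L ; -: LEFT RECURSIVE (starts with L)
L → L L: LEFT RECURSIVE (starts with L)
L → -: starts with '-'

The grammar has direct left recursion on: L.

Answer: Yes, L is left-recursive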